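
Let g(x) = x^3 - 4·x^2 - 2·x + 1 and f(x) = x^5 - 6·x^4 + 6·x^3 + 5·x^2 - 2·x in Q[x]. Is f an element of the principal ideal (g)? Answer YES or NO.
YES

In Q[x] the ideal (g) consists of all multiples of g, so f ∈ (g) iff g | f, i.e. iff the remainder of f on division by g is 0. Divide f by g (g is monic, so eliminate the leading term of the running remainder at each step):
  leading term x^5: subtract (x^2)·g(x) = x^5 - 4·x^4 - 2·x^3 + x^2, leaving -2·x^4 + 8·x^3 + 4·x^2 - 2·x
  leading term -2·x^4: subtract (-2·x)·g(x) = -2·x^4 + 8·x^3 + 4·x^2 - 2·x, leaving 0
The remainder is 0, so f(x) = g(x) · h(x) with h(x) = x^2 - 2·x. Hence g | f, i.e. f ∈ (g).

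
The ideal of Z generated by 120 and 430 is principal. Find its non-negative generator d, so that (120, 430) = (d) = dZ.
(120, 430) = (10); d = 10

In the PID Z, (a, b) is generated by gcd(a, b). Compute gcd(430, 120) with the extended Euclidean algorithm, tracking rows (r, s, t) with s·430 + t·120 = r:
  row A: (430, 1, 0)   [1·430 + 0·120 = 430]
  row B: (120, 0, 1)   [0·430 + 1·120 = 120]
  430 = 3·120 + 70   → row C = row A − 3·row B = (70, 1, −3)   [check: 1·430 − 3·120 = 70]
  120 = 1·70 + 50   → row D = row B − 1·row C = (50, −1, 4)   [check: −1·430 + 4·120 = 50]
  70 = 1·50 + 20   → row E = row C − 1·row D = (20, 2, −7)   [check: 2·430 − 7·120 = 20]
  50 = 2·20 + 10   → row F = row D − 2·row E = (10, −5, 18)   [check: −5·430 + 18·120 = 10]
  20 = 2·10 + 0   → remainder 0, stop. gcd = 10 (last nonzero row F).
So gcd(120, 430) = 10, with Bézout identity −5·430 + 18·120 = 10. Containment (⊇): the Bézout identity exhibits 10 as an element of (120, 430), giving (10) ⊆ (120, 430). Containment (⊆): since 10 | 120 and 10 | 430 (120 = 10·12, 430 = 10·43), every Z-linear combination of 120 and 430 is divisible by 10, so (120, 430) ⊆ (10). Therefore (120, 430) = (10), d = 10.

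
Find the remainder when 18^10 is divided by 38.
Use repeated squaring. Binary(10) = 1010. Walk through the bits of the exponent 10 left-to-right: at each bit after the leading one, square the running value, then multiply by 18 if the bit is 1 (always reducing mod 38):
  bit 1 = 1 (leading): start with 18.
  bit 2 = 0: square 18^2 = 324 ≡ 20 (mod 38).
  bit 3 = 1: square 20^2 = 400 ≡ 20; bit is 1, so multiply 20·18 = 360 ≡ 18 (mod 38).
  bit 4 = 0: square 18^2 = 324 ≡ 20 (mod 38).
Final value: 18^10 ≡ 20 (mod 38).

Final answer: 20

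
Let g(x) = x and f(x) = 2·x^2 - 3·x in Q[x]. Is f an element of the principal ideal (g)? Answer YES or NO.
YES

In Q[x] the ideal (g) consists of all multiples of g, so f ∈ (g) iff g | f, i.e. iff the remainder of f on division by g is 0. Divide f by g (g is monic, so eliminate the leading term of the running remainder at each step):
  leading term 2·x^2: subtract (2·x)·g(x) = 2·x^2, leaving -3·x
  leading term -3·x: subtract (-3)·g(x) = -3·x, leaving 0
The remainder is 0, so f(x) = g(x) · h(x) with h(x) = 2·x - 3. Hence g | f, i.e. f ∈ (g).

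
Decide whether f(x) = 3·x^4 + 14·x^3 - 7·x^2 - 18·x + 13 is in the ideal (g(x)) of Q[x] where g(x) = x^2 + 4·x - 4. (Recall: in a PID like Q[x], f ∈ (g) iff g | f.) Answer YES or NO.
NO

In Q[x] the ideal (g) consists of all multiples of g, so f ∈ (g) iff g | f, i.e. iff the remainder of f on division by g is 0. Divide f by g (g is monic, so eliminate the leading term of the running remainder at each step):
  leading term 3·x^4: subtract (3·x^2)·g(x) = 3·x^4 + 12·x^3 - 12·x^2, leaving 2·x^3 + 5·x^2 - 18·x + 13
  leading term 2·x^3: subtract (2·x)·g(x) = 2·x^3 + 8·x^2 - 8·x, leaving -3·x^2 - 10·x + 13
  leading term -3·x^2: subtract (-3)·g(x) = -3·x^2 - 12·x + 12, leaving 2·x + 1
The remainder r(x) = 2·x + 1 ≠ 0 (and deg r < deg g), so g ∤ f, i.e. f ∉ (g).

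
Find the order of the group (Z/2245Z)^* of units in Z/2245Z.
|(Z/2245Z)^*| = 1792

(Z/2245Z)^* consists of the classes a with gcd(a, 2245) = 1, so its order is φ(2245). φ is multiplicative, with φ(p^e) = p^e − p^(e−1). Factorise 2245 = 5 · 449. Then
  φ(2245) = (5 − 1) · (449 − 1) = 4 · 448 = 1792.
Thus |(Z/2245Z)^*| = 1792.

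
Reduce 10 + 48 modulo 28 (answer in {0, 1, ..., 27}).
2

Reduce the summands first: 48 ≡ 20 (mod 28), so 10 + 48 ≡ 10 + 20 (mod 28). 10 + 20 = 30; 30 = 1·28 + 2, so (10 + 48) mod 28 = 2.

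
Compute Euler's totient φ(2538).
φ(2538) = 828

φ is multiplicative, with φ(p^e) = p^e − p^(e−1). Factorise 2538 = 2 · 3^3 · 47. Then
  φ(2538) = (2 − 1) · (3^3 − 3^2) · (47 − 1) = 1 · 18 · 46 = 828.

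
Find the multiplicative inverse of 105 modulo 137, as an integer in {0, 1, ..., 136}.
Apply the extended Euclidean algorithm to (137, 105), tracking rows (r, s, t) with s·137 + t·105 = r. Each division r_prev = q·r_cur + r_new produces the new row as (previous row) − q·(current row):
  row A: (137, 1, 0)   [1·137 + 0·105 = 137]
  row B: (105, 0, 1)   [0·137 + 1·105 = 105]
  137 = 1·105 + 32   → row C = row A − 1·row B = (32, 1, −1)   [check: 1·137 − 1·105 = 32]
  105 = 3·32 + 9   → row D = row B − 3·row C = (9, −3, 4)   [check: −3·137 + 4·105 = 9]
  32 = 3·9 + 5   → row E = row C − 3·row D = (5, 10, −13)   [check: 10·137 − 13·105 = 5]
  9 = 1·5 + 4   → row F = row D − 1·row E = (4, −13, 17)   [check: −13·137 + 17·105 = 4]
  5 = 1·4 + 1   → row G = row E − 1·row F = (1, 23, −30)   [check: 23·137 − 30·105 = 1]
  4 = 4·1 + 0   → remainder 0, stop. gcd = 1 (last nonzero row G).
The gcd is 1, so 105 is invertible mod 137. The last nonzero row gives 23·137 − 30·105 = 1, so t = −30. So 105^(−1) ≡ −30 ≡ 107 (mod 137). Verify: 105 · 107 = 11235 ≡ 1 (mod 137). ✓

Final answer: 105^(−1) ≡ 107 (mod 137)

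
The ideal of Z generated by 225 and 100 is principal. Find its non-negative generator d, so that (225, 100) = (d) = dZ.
In the PID Z, (a, b) is generated by gcd(a, b). Compute gcd(225, 100) with the extended Euclidean algorithm, tracking rows (r, s, t) with s·225 + t·100 = r:
  row A: (225, 1, 0)   [1·225 + 0·100 = 225]
  row B: (100, 0, 1)   [0·225 + 1·100 = 100]
  225 = 2·100 + 25   → row C = row A − 2·row B = (25, 1, −2)   [check: 1·225 − 2·100 = 25]
  100 = 4·25 + 0   → remainder 0, stop. gcd = 25 (last nonzero row C).
So gcd(225, 100) = 25, with Bézout identity 1·225 − 2·100 = 25. Containment (⊇): the Bézout identity exhibits 25 as an element of (225, 100), giving (25) ⊆ (225, 100). Containment (⊆): since 25 | 225 and 25 | 100 (225 = 25·9, 100 = 25·4), every Z-linear combination of 225 and 100 is divisible by 25, so (225, 100) ⊆ (25). Therefore (225, 100) = (25), d = 25.

Final answer: (225, 100) = (25); d = 25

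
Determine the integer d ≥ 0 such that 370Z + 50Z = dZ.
(370, 50) = (10); d = 10

In the PID Z, (a, b) is generated by gcd(a, b). Compute gcd(370, 50) with the extended Euclidean algorithm, tracking rows (r, s, t) with s·370 + t·50 = r:
  row A: (370, 1, 0)   [1·370 + 0·50 = 370]
  row B: (50, 0, 1)   [0·370 + 1·50 = 50]
  370 = 7·50 + 20   → row C = row A − 7·row B = (20, 1, −7)   [check: 1·370 − 7·50 = 20]
  50 = 2·20 + 10   → row D = row B − 2·row C = (10, −2, 15)   [check: −2·370 + 15·50 = 10]
  20 = 2·10 + 0   → remainder 0, stop. gcd = 10 (last nonzero row D).
So gcd(370, 50) = 10, with Bézout identity −2·370 + 15·50 = 10. Containment (⊇): the Bézout identity exhibits 10 as an element of (370, 50), giving (10) ⊆ (370, 50). Containment (⊆): since 10 | 370 and 10 | 50 (370 = 10·37, 50 = 10·5), every Z-linear combination of 370 and 50 is divisible by 10, so (370, 50) ⊆ (10). Therefore (370, 50) = (10), d = 10.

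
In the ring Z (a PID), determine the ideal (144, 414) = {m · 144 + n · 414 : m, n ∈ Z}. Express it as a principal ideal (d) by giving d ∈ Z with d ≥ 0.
In the PID Z, (a, b) is generated by gcd(a, b). Compute gcd(414, 144) with the extended Euclidean algorithm, tracking rows (r, s, t) with s·414 + t·144 = r:
  row A: (414, 1, 0)   [1·414 + 0·144 = 414]
  row B: (144, 0, 1)   [0·414 + 1·144 = 144]
  414 = 2·144 + 126   → row C = row A − 2·row B = (126, 1, −2)   [check: 1·414 − 2·144 = 126]
  144 = 1·126 + 18   → row D = row B − 1·row C = (18, −1, 3)   [check: −1·414 + 3·144 = 18]
  126 = 7·18 + 0   → remainder 0, stop. gcd = 18 (last nonzero row D).
So gcd(144, 414) = 18, with Bézout identity −1·414 + 3·144 = 18. Containment (⊇): the Bézout identity exhibits 18 as an element of (144, 414), giving (18) ⊆ (144, 414). Containment (⊆): since 18 | 144 and 18 | 414 (144 = 18·8, 414 = 18·23), every Z-linear combination of 144 and 414 is divisible by 18, so (144, 414) ⊆ (18). Therefore (144, 414) = (18), d = 18.

Final answer: (144, 414) = (18); d = 18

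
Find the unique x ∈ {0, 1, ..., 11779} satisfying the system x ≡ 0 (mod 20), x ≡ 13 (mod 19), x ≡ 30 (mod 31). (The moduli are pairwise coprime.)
x ≡ 4060 (mod 11780); the representative in [0, 11780) is 4060

The moduli 20, 19, 31 are pairwise coprime, so by the CRT there is a unique solution mod 20·19·31 = 11780.
Solve by successive substitution. Start with x ≡ 0 (mod 20).
  Combine with x ≡ 13 (mod 19): write x = 20·t and require 20·t ≡ 13 (mod 19). Since 20^(−1) ≡ 1 (mod 19) (20 ≡ 1 (mod 19)), t ≡ 1·13 ≡ 13 (mod 19). So x ≡ 20·13 = 260 (mod 380).
  Combine with x ≡ 30 (mod 31): write x = 260 + 380·t and require 260 + 380·t ≡ 30 (mod 31), i.e. 380·t ≡ 30 − 260 ≡ 18 (mod 31). Since 380^(−1) ≡ 4 (mod 31) (380 ≡ 8 (mod 31)), t ≡ 4·18 ≡ 10 (mod 31). So x ≡ 260 + 380·10 = 4060 (mod 11780).
Unique solution in [0, 11780): x = 4060.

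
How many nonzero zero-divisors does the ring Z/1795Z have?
In Z/1795Z each nonzero element is either a unit (gcd with 1795 is 1) or a zero-divisor (gcd > 1). The number of units is φ(1795): factorise 1795 = 5 · 359, so φ(1795) = (5 − 1) · (359 − 1) = 4 · 358 = 1432. The nonzero elements number 1795 − 1 = 1794. Hence the nonzero zero-divisors number 1794 − 1432 = 362.

Final answer: Z/1795Z has 362 nonzero zero-divisors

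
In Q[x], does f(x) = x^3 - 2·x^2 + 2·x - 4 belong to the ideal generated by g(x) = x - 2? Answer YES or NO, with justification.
YES

In Q[x] the ideal (g) consists of all multiples of g, so f ∈ (g) iff g | f, i.e. iff the remainder of f on division by g is 0. Divide f by g (g is monic, so eliminate the leading term of the running remainder at each step):
  leading term x^3: subtract (x^2)·g(x) = x^3 - 2·x^2, leaving 2·x - 4
  leading term 2·x: subtract (2)·g(x) = 2·x - 4, leaving 0
The remainder is 0, so f(x) = g(x) · h(x) with h(x) = x^2 + 2. Hence g | f, i.e. f ∈ (g).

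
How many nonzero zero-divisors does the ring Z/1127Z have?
Z/1127Z has 202 nonzero zero-divisors

In Z/1127Z each nonzero element is either a unit (gcd with 1127 is 1) or a zero-divisor (gcd > 1). The number of units is φ(1127): factorise 1127 = 7^2 · 23, so φ(1127) = (7^2 − 7^1) · (23 − 1) = 42 · 22 = 924. The nonzero elements number 1127 − 1 = 1126. Hence the nonzero zero-divisors number 1126 − 924 = 202.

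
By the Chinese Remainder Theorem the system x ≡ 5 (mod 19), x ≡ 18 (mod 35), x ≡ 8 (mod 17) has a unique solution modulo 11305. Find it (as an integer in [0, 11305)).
The moduli 19, 35, 17 are pairwise coprime, so by the CRT there is a unique solution mod 19·35·17 = 11305.
Solve by successive substitution. Start with x ≡ 5 (mod 19).
  Combine with x ≡ 18 (mod 35): write x = 5 + 19·t and require 5 + 19·t ≡ 18 (mod 35), i.e. 19·t ≡ 18 − 5 ≡ 13 (mod 35). Since 19^(−1) ≡ 24 (mod 35), t ≡ 24·13 ≡ 32 (mod 35). So x ≡ 5 + 19·32 = 613 (mod 665).
  Combine with x ≡ 8 (mod 17): write x = 613 + 665·t and require 613 + 665·t ≡ 8 (mod 17), i.e. 665·t ≡ 8 − 613 ≡ 7 (mod 17). Since 665^(−1) ≡ 9 (mod 17) (665 ≡ 2 (mod 17)), t ≡ 9·7 ≡ 12 (mod 17). So x ≡ 613 + 665·12 = 8593 (mod 11305).
Unique solution in [0, 11305): x = 8593.

Final answer: x ≡ 8593 (mod 11305); the representative in [0, 11305) is 8593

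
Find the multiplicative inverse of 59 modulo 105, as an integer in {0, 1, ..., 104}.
59^(−1) ≡ 89 (mod 105)

Apply the extended Euclidean algorithm to (105, 59), tracking rows (r, s, t) with s·105 + t·59 = r. Each division r_prev = q·r_cur + r_new produces the new row as (previous row) − q·(current row):
  row A: (105, 1, 0)   [1·105 + 0·59 = 105]
  row B: (59, 0, 1)   [0·105 + 1·59 = 59]
  105 = 1·59 + 46   → row C = row A − 1·row B = (46, 1, −1)   [check: 1·105 − 1·59 = 46]
  59 = 1·46 + 13   → row D = row B − 1·row C = (13, −1, 2)   [check: −1·105 + 2·59 = 13]
  46 = 3·13 + 7   → row E = row C − 3·row D = (7, 4, −7)   [check: 4·105 − 7·59 = 7]
  13 = 1·7 + 6   → row F = row D − 1·row E = (6, −5, 9)   [check: −5·105 + 9·59 = 6]
  7 = 1·6 + 1   → row G = row E − 1·row F = (1, 9, −16)   [check: 9·105 − 16·59 = 1]
  6 = 6·1 + 0   → remainder 0, stop. gcd = 1 (last nonzero row G).
The gcd is 1, so 59 is invertible mod 105. The last nonzero row gives 9·105 − 16·59 = 1, so t = −16. So 59^(−1) ≡ −16 ≡ 89 (mod 105). Verify: 59 · 89 = 5251 ≡ 1 (mod 105). ✓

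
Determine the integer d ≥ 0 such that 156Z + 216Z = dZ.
In the PID Z, (a, b) is generated by gcd(a, b). Compute gcd(216, 156) with the extended Euclidean algorithm, tracking rows (r, s, t) with s·216 + t·156 = r:
  row A: (216, 1, 0)   [1·216 + 0·156 = 216]
  row B: (156, 0, 1)   [0·216 + 1·156 = 156]
  216 = 1·156 + 60   → row C = row A − 1·row B = (60, 1, −1)   [check: 1·216 − 1·156 = 60]
  156 = 2·60 + 36   → row D = row B − 2·row C = (36, −2, 3)   [check: −2·216 + 3·156 = 36]
  60 = 1·36 + 24   → row E = row C − 1·row D = (24, 3, −4)   [check: 3·216 − 4·156 = 24]
  36 = 1·24 + 12   → row F = row D − 1·row E = (12, −5, 7)   [check: −5·216 + 7·156 = 12]
  24 = 2·12 + 0   → remainder 0, stop. gcd = 12 (last nonzero row F).
So gcd(156, 216) = 12, with Bézout identity −5·216 + 7·156 = 12. Containment (⊇): the Bézout identity exhibits 12 as an element of (156, 216), giving (12) ⊆ (156, 216). Containment (⊆): since 12 | 156 and 12 | 216 (156 = 12·13, 216 = 12·18), every Z-linear combination of 156 and 216 is divisible by 12, so (156, 216) ⊆ (12). Therefore (156, 216) = (12), d = 12.

Final answer: (156, 216) = (12); d = 12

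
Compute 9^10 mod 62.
5

Use repeated squaring. Binary(10) = 1010. Walk through the bits of the exponent 10 left-to-right: at each bit after the leading one, square the running value, then multiply by 9 if the bit is 1 (always reducing mod 62):
  bit 1 = 1 (leading): start with 9.
  bit 2 = 0: square 9^2 = 81 ≡ 19 (mod 62).
  bit 3 = 1: square 19^2 = 361 ≡ 51; bit is 1, so multiply 51·9 = 459 ≡ 25 (mod 62).
  bit 4 = 0: square 25^2 = 625 ≡ 5 (mod 62).
Final value: 9^10 ≡ 5 (mod 62).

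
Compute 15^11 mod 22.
Use repeated squaring. Binary(11) = 1011. Walk through the bits of the exponent 11 left-to-right: at each bit after the leading one, square the running value, then multiply by 15 if the bit is 1 (always reducing mod 22):
  bit 1 = 1 (leading): start with 15.
  bit 2 = 0: square 15^2 = 225 ≡ 5 (mod 22).
  bit 3 = 1: square 5^2 = 25 ≡ 3; bit is 1, so multiply 3·15 = 45 ≡ 1 (mod 22).
  bit 4 = 1: square 1^2 = 1; bit is 1, so multiply 1·15 = 15 (mod 22).
Final value: 15^11 ≡ 15 (mod 22).

Final answer: 15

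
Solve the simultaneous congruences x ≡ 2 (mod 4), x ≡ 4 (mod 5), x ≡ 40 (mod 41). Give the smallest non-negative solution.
x ≡ 614 (mod 820); the representative in [0, 820) is 614

The moduli 4, 5, 41 are pairwise coprime, so by the CRT there is a unique solution mod 4·5·41 = 820.
Solve by successive substitution. Start with x ≡ 2 (mod 4).
  Combine with x ≡ 4 (mod 5): write x = 2 + 4·t and require 2 + 4·t ≡ 4 (mod 5), i.e. 4·t ≡ 4 − 2 ≡ 2 (mod 5). Since 4^(−1) ≡ 4 (mod 5), t ≡ 4·2 ≡ 3 (mod 5). So x ≡ 2 + 4·3 = 14 (mod 20).
  Combine with x ≡ 40 (mod 41): write x = 14 + 20·t and require 14 + 20·t ≡ 40 (mod 41), i.e. 20·t ≡ 40 − 14 ≡ 26 (mod 41). Since 20^(−1) ≡ 39 (mod 41), t ≡ 39·26 ≡ 30 (mod 41). So x ≡ 14 + 20·30 = 614 (mod 820).
Unique solution in [0, 820): x = 614.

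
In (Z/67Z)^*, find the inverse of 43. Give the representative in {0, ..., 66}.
43^(−1) ≡ 53 (mod 67)

Apply the extended Euclidean algorithm to (67, 43), tracking rows (r, s, t) with s·67 + t·43 = r. Each division r_prev = q·r_cur + r_new produces the new row as (previous row) − q·(current row):
  row A: (67, 1, 0)   [1·67 + 0·43 = 67]
  row B: (43, 0, 1)   [0·67 + 1·43 = 43]
  67 = 1·43 + 24   → row C = row A − 1·row B = (24, 1, −1)   [check: 1·67 − 1·43 = 24]
  43 = 1·24 + 19   → row D = row B − 1·row C = (19, −1, 2)   [check: −1·67 + 2·43 = 19]
  24 = 1·19 + 5   → row E = row C − 1·row D = (5, 2, −3)   [check: 2·67 − 3·43 = 5]
  19 = 3·5 + 4   → row F = row D − 3·row E = (4, −7, 11)   [check: −7·67 + 11·43 = 4]
  5 = 1·4 + 1   → row G = row E − 1·row F = (1, 9, −14)   [check: 9·67 − 14·43 = 1]
  4 = 4·1 + 0   → remainder 0, stop. gcd = 1 (last nonzero row G).
The gcd is 1, so 43 is invertible mod 67. The last nonzero row gives 9·67 − 14·43 = 1, so t = −14. So 43^(−1) ≡ −14 ≡ 53 (mod 67). Verify: 43 · 53 = 2279 ≡ 1 (mod 67). ✓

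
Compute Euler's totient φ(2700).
φ(2700) = 720

φ is multiplicative, with φ(p^e) = p^e − p^(e−1). Factorise 2700 = 2^2 · 3^3 · 5^2. Then
  φ(2700) = (2^2 − 2^1) · (3^3 − 3^2) · (5^2 − 5^1) = 2 · 18 · 20 = 720.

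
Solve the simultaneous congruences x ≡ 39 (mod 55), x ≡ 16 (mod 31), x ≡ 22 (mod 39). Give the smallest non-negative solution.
x ≡ 43819 (mod 66495); the representative in [0, 66495) is 43819

The moduli 55, 31, 39 are pairwise coprime, so by the CRT there is a unique solution mod 55·31·39 = 66495.
Solve by successive substitution. Start with x ≡ 39 (mod 55).
  Combine with x ≡ 16 (mod 31): write x = 39 + 55·t and require 39 + 55·t ≡ 16 (mod 31), i.e. 55·t ≡ 16 − 39 ≡ 8 (mod 31). Since 55^(−1) ≡ 22 (mod 31) (55 ≡ 24 (mod 31)), t ≡ 22·8 ≡ 21 (mod 31). So x ≡ 39 + 55·21 = 1194 (mod 1705).
  Combine with x ≡ 22 (mod 39): write x = 1194 + 1705·t and require 1194 + 1705·t ≡ 22 (mod 39), i.e. 1705·t ≡ 22 − 1194 ≡ 37 (mod 39). Since 1705^(−1) ≡ 7 (mod 39) (1705 ≡ 28 (mod 39)), t ≡ 7·37 ≡ 25 (mod 39). So x ≡ 1194 + 1705·25 = 43819 (mod 66495).
Unique solution in [0, 66495): x = 43819.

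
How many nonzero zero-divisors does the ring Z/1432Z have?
In Z/1432Z each nonzero element is either a unit (gcd with 1432 is 1) or a zero-divisor (gcd > 1). The number of units is φ(1432): factorise 1432 = 2^3 · 179, so φ(1432) = (2^3 − 2^2) · (179 − 1) = 4 · 178 = 712. The nonzero elements number 1432 − 1 = 1431. Hence the nonzero zero-divisors number 1431 − 712 = 719.

Final answer: Z/1432Z has 719 nonzero zero-divisors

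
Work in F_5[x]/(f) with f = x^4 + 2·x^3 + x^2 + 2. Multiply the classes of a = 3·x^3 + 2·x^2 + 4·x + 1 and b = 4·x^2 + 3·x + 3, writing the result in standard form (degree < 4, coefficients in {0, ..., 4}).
a · b ≡ 3·x^3 + 4·x^2 + x + 2 (mod f(x))

Multiply as integer polynomials: a · b = 12·x^5 + 17·x^4 + 31·x^3 + 22·x^2 + 15·x + 3. Reducing coefficients mod 5: a · b ≡ 2·x^5 + 2·x^4 + x^3 + 2·x^2 + 3. Now divide by f(x) = x^4 + 2·x^3 + x^2 + 2 in F_5[x], eliminating the leading term at each step:
  leading term 2·x^5: subtract (2·x)·f(x) = 2·x^5 + 4·x^4 + 2·x^3 + 4·x, leaving 3·x^4 + 4·x^3 + 2·x^2 + x + 3 (coefficients mod 5)
  leading term 3·x^4: subtract (3)·f(x) = 3·x^4 + x^3 + 3·x^2 + 1, leaving 3·x^3 + 4·x^2 + x + 2 (coefficients mod 5)
The degree is now < 4, so this is the remainder. Hence a · b ≡ 3·x^3 + 4·x^2 + x + 2 in F_5[x]/(f).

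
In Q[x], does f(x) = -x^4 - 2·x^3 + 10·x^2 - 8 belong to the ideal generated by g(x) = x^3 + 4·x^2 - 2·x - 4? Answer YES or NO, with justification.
In Q[x] the ideal (g) consists of all multiples of g, so f ∈ (g) iff g | f, i.e. iff the remainder of f on division by g is 0. Divide f by g (g is monic, so eliminate the leading term of the running remainder at each step):
  leading term -x^4: subtract (-x)·g(x) = -x^4 - 4·x^3 + 2·x^2 + 4·x, leaving 2·x^3 + 8·x^2 - 4·x - 8
  leading term 2·x^3: subtract (2)·g(x) = 2·x^3 + 8·x^2 - 4·x - 8, leaving 0
The remainder is 0, so f(x) = g(x) · h(x) with h(x) = 2 - x. Hence g | f, i.e. f ∈ (g).

Final answer: YES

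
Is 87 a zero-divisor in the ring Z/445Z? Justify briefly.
NO

gcd(87, 445) = 1, so 87 is a unit in Z/445Z (it has a multiplicative inverse). A unit cannot be a zero-divisor: if 87·b ≡ 0 then multiplying both sides by 87^(−1) gives b ≡ 0. So 87 is not a zero-divisor.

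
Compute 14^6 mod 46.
26

Use repeated squaring. Binary(6) = 110. Walk through the bits of the exponent 6 left-to-right: at each bit after the leading one, square the running value, then multiply by 14 if the bit is 1 (always reducing mod 46):
  bit 1 = 1 (leading): start with 14.
  bit 2 = 1: square 14^2 = 196 ≡ 12; bit is 1, so multiply 12·14 = 168 ≡ 30 (mod 46).
  bit 3 = 0: square 30^2 = 900 ≡ 26 (mod 46).
Final value: 14^6 ≡ 26 (mod 46).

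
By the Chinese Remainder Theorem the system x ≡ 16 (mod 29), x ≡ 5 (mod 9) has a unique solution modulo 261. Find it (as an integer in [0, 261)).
The moduli 29, 9 are pairwise coprime, so by the CRT there is a unique solution mod 29·9 = 261.
Solve by successive substitution. Start with x ≡ 16 (mod 29).
  Combine with x ≡ 5 (mod 9): write x = 16 + 29·t and require 16 + 29·t ≡ 5 (mod 9), i.e. 29·t ≡ 5 − 16 ≡ 7 (mod 9). Since 29^(−1) ≡ 5 (mod 9) (29 ≡ 2 (mod 9)), t ≡ 5·7 ≡ 8 (mod 9). So x ≡ 16 + 29·8 = 248 (mod 261).
Unique solution in [0, 261): x = 248.

Final answer: x ≡ 248 (mod 261); the representative in [0, 261) is 248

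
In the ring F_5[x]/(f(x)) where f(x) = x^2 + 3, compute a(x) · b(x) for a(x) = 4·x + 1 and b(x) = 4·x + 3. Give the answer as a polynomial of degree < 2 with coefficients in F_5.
Multiply as integer polynomials: a · b = 16·x^2 + 16·x + 3. Reducing coefficients mod 5: a · b ≡ x^2 + x + 3. Now divide by f(x) = x^2 + 3 in F_5[x], eliminating the leading term at each step:
  leading term x^2: subtract (1)·f(x) = x^2 + 3, leaving x (coefficients mod 5)
The degree is now < 2, so this is the remainder. Hence a · b ≡ x in F_5[x]/(f).

Final answer: a · b ≡ x (mod f(x))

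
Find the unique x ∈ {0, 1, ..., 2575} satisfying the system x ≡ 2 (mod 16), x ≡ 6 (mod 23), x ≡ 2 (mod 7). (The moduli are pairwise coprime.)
x ≡ 1570 (mod 2576); the representative in [0, 2576) is 1570

The moduli 16, 23, 7 are pairwise coprime, so by the CRT there is a unique solution mod 16·23·7 = 2576.
Solve by successive substitution. Start with x ≡ 2 (mod 16).
  Combine with x ≡ 6 (mod 23): write x = 2 + 16·t and require 2 + 16·t ≡ 6 (mod 23), i.e. 16·t ≡ 6 − 2 ≡ 4 (mod 23). Since 16^(−1) ≡ 13 (mod 23), t ≡ 13·4 ≡ 6 (mod 23). So x ≡ 2 + 16·6 = 98 (mod 368).
  Combine with x ≡ 2 (mod 7): write x = 98 + 368·t and require 98 + 368·t ≡ 2 (mod 7), i.e. 368·t ≡ 2 − 98 ≡ 2 (mod 7). Since 368^(−1) ≡ 2 (mod 7) (368 ≡ 4 (mod 7)), t ≡ 2·2 ≡ 4 (mod 7). So x ≡ 98 + 368·4 = 1570 (mod 2576).
Unique solution in [0, 2576): x = 1570.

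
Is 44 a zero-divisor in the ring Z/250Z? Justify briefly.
YES

gcd(44, 250) = 2 > 1, so 44 is not a unit in Z/250Z. In Z/nZ every nonzero non-unit is a zero-divisor: explicitly, take b = 250/gcd = 125 ≠ 0 (mod 250); then 44·125 = 5500 = 22·250, i.e. 44·125 ≡ 0 (mod 250). So 44 is a zero-divisor.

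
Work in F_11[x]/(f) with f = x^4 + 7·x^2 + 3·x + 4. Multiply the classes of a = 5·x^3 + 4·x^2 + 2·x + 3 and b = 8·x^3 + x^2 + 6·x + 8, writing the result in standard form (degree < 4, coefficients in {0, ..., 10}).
a · b ≡ 8·x^3 + 4·x + 9 (mod f(x))

Multiply as integer polynomials: a · b = 40·x^6 + 37·x^5 + 50·x^4 + 90·x^3 + 47·x^2 + 34·x + 24. Reducing coefficients mod 11: a · b ≡ 7·x^6 + 4·x^5 + 6·x^4 + 2·x^3 + 3·x^2 + x + 2. Now divide by f(x) = x^4 + 7·x^2 + 3·x + 4 in F_11[x], eliminating the leading term at each step:
  leading term 7·x^6: subtract (7·x^2)·f(x) = 7·x^6 + 5·x^4 + 10·x^3 + 6·x^2, leaving 4·x^5 + x^4 + 3·x^3 + 8·x^2 + x + 2 (coefficients mod 11)
  leading term 4·x^5: subtract (4·x)·f(x) = 4·x^5 + 6·x^3 + x^2 + 5·x, leaving x^4 + 8·x^3 + 7·x^2 + 7·x + 2 (coefficients mod 11)
  leading term x^4: subtract (1)·f(x) = x^4 + 7·x^2 + 3·x + 4, leaving 8·x^3 + 4·x + 9 (coefficients mod 11)
The degree is now < 4, so this is the remainder. Hence a · b ≡ 8·x^3 + 4·x + 9 in F_11[x]/(f).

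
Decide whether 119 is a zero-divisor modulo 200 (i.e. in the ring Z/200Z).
NO

gcd(119, 200) = 1, so 119 is a unit in Z/200Z (it has a multiplicative inverse). A unit cannot be a zero-divisor: if 119·b ≡ 0 then multiplying both sides by 119^(−1) gives b ≡ 0. So 119 is not a zero-divisor.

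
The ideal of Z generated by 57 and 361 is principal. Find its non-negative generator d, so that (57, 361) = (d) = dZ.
(57, 361) = (19); d = 19

In the PID Z, (a, b) is generated by gcd(a, b). Compute gcd(361, 57) with the extended Euclidean algorithm, tracking rows (r, s, t) with s·361 + t·57 = r:
  row A: (361, 1, 0)   [1·361 + 0·57 = 361]
  row B: (57, 0, 1)   [0·361 + 1·57 = 57]
  361 = 6·57 + 19   → row C = row A − 6·row B = (19, 1, −6)   [check: 1·361 − 6·57 = 19]
  57 = 3·19 + 0   → remainder 0, stop. gcd = 19 (last nonzero row C).
So gcd(57, 361) = 19, with Bézout identity 1·361 − 6·57 = 19. Containment (⊇): the Bézout identity exhibits 19 as an element of (57, 361), giving (19) ⊆ (57, 361). Containment (⊆): since 19 | 57 and 19 | 361 (57 = 19·3, 361 = 19·19), every Z-linear combination of 57 and 361 is divisible by 19, so (57, 361) ⊆ (19). Therefore (57, 361) = (19), d = 19.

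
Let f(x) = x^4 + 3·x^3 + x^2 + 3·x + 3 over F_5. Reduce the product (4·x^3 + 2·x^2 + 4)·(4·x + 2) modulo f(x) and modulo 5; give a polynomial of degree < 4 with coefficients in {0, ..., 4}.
a · b ≡ 3·x^3 + 3·x^2 + 3·x (mod f(x))

Multiply as integer polynomials: a · b = 16·x^4 + 16·x^3 + 4·x^2 + 16·x + 8. Reducing coefficients mod 5: a · b ≡ x^4 + x^3 + 4·x^2 + x + 3. Now divide by f(x) = x^4 + 3·x^3 + x^2 + 3·x + 3 in F_5[x], eliminating the leading term at each step:
  leading term x^4: subtract (1)·f(x) = x^4 + 3·x^3 + x^2 + 3·x + 3, leaving 3·x^3 + 3·x^2 + 3·x (coefficients mod 5)
The degree is now < 4, so this is the remainder. Hence a · b ≡ 3·x^3 + 3·x^2 + 3·x in F_5[x]/(f).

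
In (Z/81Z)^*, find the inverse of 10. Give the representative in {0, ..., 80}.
Apply the extended Euclidean algorithm to (81, 10), tracking rows (r, s, t) with s·81 + t·10 = r. Each division r_prev = q·r_cur + r_new produces the new row as (previous row) − q·(current row):
  row A: (81, 1, 0)   [1·81 + 0·10 = 81]
  row B: (10, 0, 1)   [0·81 + 1·10 = 10]
  81 = 8·10 + 1   → row C = row A − 8·row B = (1, 1, −8)   [check: 1·81 − 8·10 = 1]
  10 = 10·1 + 0   → remainder 0, stop. gcd = 1 (last nonzero row C).
The gcd is 1, so 10 is invertible mod 81. The last nonzero row gives 1·81 − 8·10 = 1, so t = −8. So 10^(−1) ≡ −8 ≡ 73 (mod 81). Verify: 10 · 73 = 730 ≡ 1 (mod 81). ✓

Final answer: 10^(−1) ≡ 73 (mod 81)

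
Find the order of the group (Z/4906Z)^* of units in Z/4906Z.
(Z/4906Z)^* consists of the classes a with gcd(a, 4906) = 1, so its order is φ(4906). φ is multiplicative, with φ(p^e) = p^e − p^(e−1). Factorise 4906 = 2 · 11 · 223. Then
  φ(4906) = (2 − 1) · (11 − 1) · (223 − 1) = 1 · 10 · 222 = 2220.
Thus |(Z/4906Z)^*| = 2220.

Final answer: |(Z/4906Z)^*| = 2220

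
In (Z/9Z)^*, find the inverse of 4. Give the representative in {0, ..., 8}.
4^(−1) ≡ 7 (mod 9)

Apply the extended Euclidean algorithm to (9, 4), tracking rows (r, s, t) with s·9 + t·4 = r. Each division r_prev = q·r_cur + r_new produces the new row as (previous row) − q·(current row):
  row A: (9, 1, 0)   [1·9 + 0·4 = 9]
  row B: (4, 0, 1)   [0·9 + 1·4 = 4]
  9 = 2·4 + 1   → row C = row A − 2·row B = (1, 1, −2)   [check: 1·9 − 2·4 = 1]
  4 = 4·1 + 0   → remainder 0, stop. gcd = 1 (last nonzero row C).
The gcd is 1, so 4 is invertible mod 9. The last nonzero row gives 1·9 − 2·4 = 1, so t = −2. So 4^(−1) ≡ −2 ≡ 7 (mod 9). Verify: 4 · 7 = 28 ≡ 1 (mod 9). ✓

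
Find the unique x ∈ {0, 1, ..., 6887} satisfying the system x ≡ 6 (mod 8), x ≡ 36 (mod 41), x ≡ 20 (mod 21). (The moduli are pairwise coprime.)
x ≡ 2414 (mod 6888); the representative in [0, 6888) is 2414

The moduli 8, 41, 21 are pairwise coprime, so by the CRT there is a unique solution mod 8·41·21 = 6888.
Solve by successive substitution. Start with x ≡ 6 (mod 8).
  Combine with x ≡ 36 (mod 41): write x = 6 + 8·t and require 6 + 8·t ≡ 36 (mod 41), i.e. 8·t ≡ 36 − 6 ≡ 30 (mod 41). Since 8^(−1) ≡ 36 (mod 41), t ≡ 36·30 ≡ 14 (mod 41). So x ≡ 6 + 8·14 = 118 (mod 328).
  Combine with x ≡ 20 (mod 21): write x = 118 + 328·t and require 118 + 328·t ≡ 20 (mod 21), i.e. 328·t ≡ 20 − 118 ≡ 7 (mod 21). Since 328^(−1) ≡ 13 (mod 21) (328 ≡ 13 (mod 21)), t ≡ 13·7 ≡ 7 (mod 21). So x ≡ 118 + 328·7 = 2414 (mod 6888).
Unique solution in [0, 6888): x = 2414.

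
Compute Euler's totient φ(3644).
φ is multiplicative, with φ(p^e) = p^e − p^(e−1). Factorise 3644 = 2^2 · 911. Then
  φ(3644) = (2^2 − 2^1) · (911 − 1) = 2 · 910 = 1820.

Final answer: φ(3644) = 1820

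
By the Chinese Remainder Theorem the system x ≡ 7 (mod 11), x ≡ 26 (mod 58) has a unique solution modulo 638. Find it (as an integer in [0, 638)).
x ≡ 84 (mod 638); the representative in [0, 638) is 84

The moduli 11, 58 are pairwise coprime, so by the CRT there is a unique solution mod 11·58 = 638.
Solve by successive substitution. Start with x ≡ 7 (mod 11).
  Combine with x ≡ 26 (mod 58): write x = 7 + 11·t and require 7 + 11·t ≡ 26 (mod 58), i.e. 11·t ≡ 26 − 7 ≡ 19 (mod 58). Since 11^(−1) ≡ 37 (mod 58), t ≡ 37·19 ≡ 7 (mod 58). So x ≡ 7 + 11·7 = 84 (mod 638).
Unique solution in [0, 638): x = 84.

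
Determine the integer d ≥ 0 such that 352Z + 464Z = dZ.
(352, 464) = (16); d = 16

In the PID Z, (a, b) is generated by gcd(a, b). Compute gcd(464, 352) with the extended Euclidean algorithm, tracking rows (r, s, t) with s·464 + t·352 = r:
  row A: (464, 1, 0)   [1·464 + 0·352 = 464]
  row B: (352, 0, 1)   [0·464 + 1·352 = 352]
  464 = 1·352 + 112   → row C = row A − 1·row B = (112, 1, −1)   [check: 1·464 − 1·352 = 112]
  352 = 3·112 + 16   → row D = row B − 3·row C = (16, −3, 4)   [check: −3·464 + 4·352 = 16]
  112 = 7·16 + 0   → remainder 0, stop. gcd = 16 (last nonzero row D).
So gcd(352, 464) = 16, with Bézout identity −3·464 + 4·352 = 16. Containment (⊇): the Bézout identity exhibits 16 as an element of (352, 464), giving (16) ⊆ (352, 464). Containment (⊆): since 16 | 352 and 16 | 464 (352 = 16·22, 464 = 16·29), every Z-linear combination of 352 and 464 is divisible by 16, so (352, 464) ⊆ (16). Therefore (352, 464) = (16), d = 16.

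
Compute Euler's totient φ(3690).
φ(3690) = 960

φ is multiplicative, with φ(p^e) = p^e − p^(e−1). Factorise 3690 = 2 · 3^2 · 5 · 41. Then
  φ(3690) = (2 − 1) · (3^2 − 3^1) · (5 − 1) · (41 − 1) = 1 · 6 · 4 · 40 = 960.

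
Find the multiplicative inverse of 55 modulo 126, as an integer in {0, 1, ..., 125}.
Apply the extended Euclidean algorithm to (126, 55), tracking rows (r, s, t) with s·126 + t·55 = r. Each division r_prev = q·r_cur + r_new produces the new row as (previous row) − q·(current row):
  row A: (126, 1, 0)   [1·126 + 0·55 = 126]
  row B: (55, 0, 1)   [0·126 + 1·55 = 55]
  126 = 2·55 + 16   → row C = row A − 2·row B = (16, 1, −2)   [check: 1·126 − 2·55 = 16]
  55 = 3·16 + 7   → row D = row B − 3·row C = (7, −3, 7)   [check: −3·126 + 7·55 = 7]
  16 = 2·7 + 2   → row E = row C − 2·row D = (2, 7, −16)   [check: 7·126 − 16·55 = 2]
  7 = 3·2 + 1   → row F = row D − 3·row E = (1, −24, 55)   [check: −24·126 + 55·55 = 1]
  2 = 2·1 + 0   → remainder 0, stop. gcd = 1 (last nonzero row F).
The gcd is 1, so 55 is invertible mod 126. The last nonzero row gives −24·126 + 55·55 = 1, so t = 55. So 55^(−1) ≡ 55 (mod 126). Verify: 55 · 55 = 3025 ≡ 1 (mod 126). ✓

Final answer: 55^(−1) ≡ 55 (mod 126)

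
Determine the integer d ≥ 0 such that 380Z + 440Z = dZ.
In the PID Z, (a, b) is generated by gcd(a, b). Compute gcd(440, 380) with the extended Euclidean algorithm, tracking rows (r, s, t) with s·440 + t·380 = r:
  row A: (440, 1, 0)   [1·440 + 0·380 = 440]
  row B: (380, 0, 1)   [0·440 + 1·380 = 380]
  440 = 1·380 + 60   → row C = row A − 1·row B = (60, 1, −1)   [check: 1·440 − 1·380 = 60]
  380 = 6·60 + 20   → row D = row B − 6·row C = (20, −6, 7)   [check: −6·440 + 7·380 = 20]
  60 = 3·20 + 0   → remainder 0, stop. gcd = 20 (last nonzero row D).
So gcd(380, 440) = 20, with Bézout identity −6·440 + 7·380 = 20. Containment (⊇): the Bézout identity exhibits 20 as an element of (380, 440), giving (20) ⊆ (380, 440). Containment (⊆): since 20 | 380 and 20 | 440 (380 = 20·19, 440 = 20·22), every Z-linear combination of 380 and 440 is divisible by 20, so (380, 440) ⊆ (20). Therefore (380, 440) = (20), d = 20.

Final answer: (380, 440) = (20); d = 20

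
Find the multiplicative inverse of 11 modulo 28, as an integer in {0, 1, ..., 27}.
Apply the extended Euclidean algorithm to (28, 11), tracking rows (r, s, t) with s·28 + t·11 = r. Each division r_prev = q·r_cur + r_new produces the new row as (previous row) − q·(current row):
  row A: (28, 1, 0)   [1·28 + 0·11 = 28]
  row B: (11, 0, 1)   [0·28 + 1·11 = 11]
  28 = 2·11 + 6   → row C = row A − 2·row B = (6, 1, −2)   [check: 1·28 − 2·11 = 6]
  11 = 1·6 + 5   → row D = row B − 1·row C = (5, −1, 3)   [check: −1·28 + 3·11 = 5]
  6 = 1·5 + 1   → row E = row C − 1·row D = (1, 2, −5)   [check: 2·28 − 5·11 = 1]
  5 = 5·1 + 0   → remainder 0, stop. gcd = 1 (last nonzero row E).
The gcd is 1, so 11 is invertible mod 28. The last nonzero row gives 2·28 − 5·11 = 1, so t = −5. So 11^(−1) ≡ −5 ≡ 23 (mod 28). Verify: 11 · 23 = 253 ≡ 1 (mod 28). ✓

Final answer: 11^(−1) ≡ 23 (mod 28)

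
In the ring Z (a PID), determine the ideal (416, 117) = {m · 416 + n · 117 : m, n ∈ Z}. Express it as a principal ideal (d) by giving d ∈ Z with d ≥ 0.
(416, 117) = (13); d = 13

In the PID Z, (a, b) is generated by gcd(a, b). Compute gcd(416, 117) with the extended Euclidean algorithm, tracking rows (r, s, t) with s·416 + t·117 = r:
  row A: (416, 1, 0)   [1·416 + 0·117 = 416]
  row B: (117, 0, 1)   [0·416 + 1·117 = 117]
  416 = 3·117 + 65   → row C = row A − 3·row B = (65, 1, −3)   [check: 1·416 − 3·117 = 65]
  117 = 1·65 + 52   → row D = row B − 1·row C = (52, −1, 4)   [check: −1·416 + 4·117 = 52]
  65 = 1·52 + 13   → row E = row C − 1·row D = (13, 2, −7)   [check: 2·416 − 7·117 = 13]
  52 = 4·13 + 0   → remainder 0, stop. gcd = 13 (last nonzero row E).
So gcd(416, 117) = 13, with Bézout identity 2·416 − 7·117 = 13. Containment (⊇): the Bézout identity exhibits 13 as an element of (416, 117), giving (13) ⊆ (416, 117). Containment (⊆): since 13 | 416 and 13 | 117 (416 = 13·32, 117 = 13·9), every Z-linear combination of 416 and 117 is divisible by 13, so (416, 117) ⊆ (13). Therefore (416, 117) = (13), d = 13.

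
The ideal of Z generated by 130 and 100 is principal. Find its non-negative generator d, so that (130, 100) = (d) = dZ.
(130, 100) = (10); d = 10

In the PID Z, (a, b) is generated by gcd(a, b). Compute gcd(130, 100) with the extended Euclidean algorithm, tracking rows (r, s, t) with s·130 + t·100 = r:
  row A: (130, 1, 0)   [1·130 + 0·100 = 130]
  row B: (100, 0, 1)   [0·130 + 1·100 = 100]
  130 = 1·100 + 30   → row C = row A − 1·row B = (30, 1, −1)   [check: 1·130 − 1·100 = 30]
  100 = 3·30 + 10   → row D = row B − 3·row C = (10, −3, 4)   [check: −3·130 + 4·100 = 10]
  30 = 3·10 + 0   → remainder 0, stop. gcd = 10 (last nonzero row D).
So gcd(130, 100) = 10, with Bézout identity −3·130 + 4·100 = 10. Containment (⊇): the Bézout identity exhibits 10 as an element of (130, 100), giving (10) ⊆ (130, 100). Containment (⊆): since 10 | 130 and 10 | 100 (130 = 10·13, 100 = 10·10), every Z-linear combination of 130 and 100 is divisible by 10, so (130, 100) ⊆ (10). Therefore (130, 100) = (10), d = 10.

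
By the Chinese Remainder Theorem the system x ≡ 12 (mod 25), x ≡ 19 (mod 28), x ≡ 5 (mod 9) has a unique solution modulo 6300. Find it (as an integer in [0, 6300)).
x ≡ 887 (mod 6300); the representative in [0, 6300) is 887

The moduli 25, 28, 9 are pairwise coprime, so by the CRT there is a unique solution mod 25·28·9 = 6300.
Solve by successive substitution. Start with x ≡ 12 (mod 25).
  Combine with x ≡ 19 (mod 28): write x = 12 + 25·t and require 12 + 25·t ≡ 19 (mod 28), i.e. 25·t ≡ 19 − 12 ≡ 7 (mod 28). Since 25^(−1) ≡ 9 (mod 28), t ≡ 9·7 ≡ 7 (mod 28). So x ≡ 12 + 25·7 = 187 (mod 700).
  Combine with x ≡ 5 (mod 9): write x = 187 + 700·t and require 187 + 700·t ≡ 5 (mod 9), i.e. 700·t ≡ 5 − 187 ≡ 7 (mod 9). Since 700^(−1) ≡ 4 (mod 9) (700 ≡ 7 (mod 9)), t ≡ 4·7 ≡ 1 (mod 9). So x ≡ 187 + 700·1 = 887 (mod 6300).
Unique solution in [0, 6300): x = 887.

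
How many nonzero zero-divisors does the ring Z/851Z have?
In Z/851Z each nonzero element is either a unit (gcd with 851 is 1) or a zero-divisor (gcd > 1). The number of units is φ(851): factorise 851 = 23 · 37, so φ(851) = (23 − 1) · (37 − 1) = 22 · 36 = 792. The nonzero elements number 851 − 1 = 850. Hence the nonzero zero-divisors number 850 − 792 = 58.

Final answer: Z/851Z has 58 nonzero zero-divisors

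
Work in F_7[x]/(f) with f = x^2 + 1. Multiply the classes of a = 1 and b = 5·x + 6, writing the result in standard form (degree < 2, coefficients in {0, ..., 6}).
a · b ≡ 5·x + 6 (mod f(x))

Multiply as integer polynomials: a · b = 5·x + 6. Reducing coefficients mod 7: a · b ≡ 5·x + 6. This already has degree < 2, so no reduction by f is needed. Hence a · b ≡ 5·x + 6 in F_7[x]/(f).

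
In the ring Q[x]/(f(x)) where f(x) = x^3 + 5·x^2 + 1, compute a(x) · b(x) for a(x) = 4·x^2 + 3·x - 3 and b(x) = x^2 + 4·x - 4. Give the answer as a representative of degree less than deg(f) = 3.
a · b ≡ -2·x^2 - 28·x + 13 (mod f(x))

First multiply in Q[x] without reducing: a · b = 4·x^4 + 19·x^3 - 7·x^2 - 24·x + 12. Now divide by f(x) = x^3 + 5·x^2 + 1, eliminating the leading term at each step:
  leading term 4·x^4: subtract (4·x)·f(x) = 4·x^4 + 20·x^3 + 4·x, leaving -x^3 - 7·x^2 - 28·x + 12
  leading term -x^3: subtract (-1)·f(x) = -x^3 - 5·x^2 - 1, leaving -2·x^2 - 28·x + 13
The degree is now < 3, so this is the remainder. Hence a · b ≡ -2·x^2 - 28·x + 13 in Q[x]/(f).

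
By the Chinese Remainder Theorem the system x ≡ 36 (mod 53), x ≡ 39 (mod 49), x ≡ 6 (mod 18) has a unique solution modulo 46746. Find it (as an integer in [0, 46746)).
The moduli 53, 49, 18 are pairwise coprime, so by the CRT there is a unique solution mod 53·49·18 = 46746.
Solve by successive substitution. Start with x ≡ 36 (mod 53).
  Combine with x ≡ 39 (mod 49): write x = 36 + 53·t and require 36 + 53·t ≡ 39 (mod 49), i.e. 53·t ≡ 39 − 36 ≡ 3 (mod 49). Since 53^(−1) ≡ 37 (mod 49) (53 ≡ 4 (mod 49)), t ≡ 37·3 ≡ 13 (mod 49). So x ≡ 36 + 53·13 = 725 (mod 2597).
  Combine with x ≡ 6 (mod 18): write x = 725 + 2597·t and require 725 + 2597·t ≡ 6 (mod 18), i.e. 2597·t ≡ 6 − 725 ≡ 1 (mod 18). Since 2597^(−1) ≡ 11 (mod 18) (2597 ≡ 5 (mod 18)), t ≡ 11·1 ≡ 11 (mod 18). So x ≡ 725 + 2597·11 = 29292 (mod 46746).
Unique solution in [0, 46746): x = 29292.

Final answer: x ≡ 29292 (mod 46746); the representative in [0, 46746) is 29292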